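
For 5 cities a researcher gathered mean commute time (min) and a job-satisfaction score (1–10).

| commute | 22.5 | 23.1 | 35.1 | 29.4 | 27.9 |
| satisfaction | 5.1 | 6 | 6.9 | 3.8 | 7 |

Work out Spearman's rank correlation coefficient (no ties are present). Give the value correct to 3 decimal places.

Rank commute: 1, 2, 5, 4, 3
Rank satisfaction: 2, 3, 4, 1, 5
d = rank(commute) − rank(satisfaction): -1, -1, 1, 3, -2; Σd² = 16
ρ = 1 − 6Σd² / [n(n²−1)] = 1 − 6×16 / (5×24) = 1 − 96/120 ≈ 0.200

0.200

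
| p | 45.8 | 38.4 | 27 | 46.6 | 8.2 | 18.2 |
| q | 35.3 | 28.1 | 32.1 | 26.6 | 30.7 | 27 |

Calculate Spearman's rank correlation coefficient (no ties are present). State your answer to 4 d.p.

-0.1429

Rank p: 5, 4, 3, 6, 1, 2
Rank q: 6, 3, 5, 1, 4, 2
d = rank(p) − rank(q): -1, 1, -2, 5, -3, 0; Σd² = 40
ρ = 1 − 6Σd² / [n(n²−1)] = 1 − 6×40 / (6×35) = 1 − 240/210 ≈ -0.1429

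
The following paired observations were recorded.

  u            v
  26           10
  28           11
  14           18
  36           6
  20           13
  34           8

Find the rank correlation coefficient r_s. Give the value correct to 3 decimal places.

-0.943

Rank u: 3, 4, 1, 6, 2, 5
Rank v: 3, 4, 6, 1, 5, 2
d = rank(u) − rank(v): 0, 0, -5, 5, -3, 3; Σd² = 68
ρ = 1 − 6Σd² / [n(n²−1)] = 1 − 6×68 / (6×35) = 1 − 408/210 ≈ -0.943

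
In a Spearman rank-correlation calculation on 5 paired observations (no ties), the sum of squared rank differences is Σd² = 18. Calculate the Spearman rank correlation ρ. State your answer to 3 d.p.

ρ = 1 − 6Σd² / [n(n²−1)] = 1 − 6×18 / (5×24)
  = 1 − 108/120 = 1 − 0.9000 ≈ 0.100

0.100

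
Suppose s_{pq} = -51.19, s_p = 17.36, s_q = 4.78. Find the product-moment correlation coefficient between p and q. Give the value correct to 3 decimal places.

r = Cov(p,q) / (s_p · s_q) = -51.19 / (17.36 × 4.78)
  = -51.19 / 82.9808 ≈ -0.617

-0.617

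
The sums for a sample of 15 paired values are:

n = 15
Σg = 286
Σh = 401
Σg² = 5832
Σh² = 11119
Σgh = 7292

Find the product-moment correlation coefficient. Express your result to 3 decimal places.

-0.910

r = (nΣgh − ΣgΣh) / √[(nΣg² − (Σg)²)(nΣh² − (Σh)²)]
Numerator: 15×7292 − 286×401 = -5306
Denominator: √[(87480 − 81796)(166785 − 160801)] = √[5684 × 5984] = 5832.0713
r = -5306 / 5832.0713 ≈ -0.910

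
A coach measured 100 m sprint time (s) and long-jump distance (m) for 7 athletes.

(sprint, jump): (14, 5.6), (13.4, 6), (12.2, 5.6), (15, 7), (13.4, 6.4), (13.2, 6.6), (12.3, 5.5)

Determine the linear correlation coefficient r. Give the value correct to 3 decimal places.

0.684

n = 7, Σx = 93.5, Σy = 42.7, Σx² = 1254.49, Σy² = 262.49, Σxy = 572.65
nΣxy − ΣxΣy = 4008.55 − 3992.45 = 16.1
nΣx² − (Σx)² = 8781.43 − 8742.25 = 39.18; nΣy² − (Σy)² = 1837.43 − 1823.29 = 14.14
r = 16.1 / √(39.18 × 14.14) = 16.1 / 23.5373 ≈ 0.684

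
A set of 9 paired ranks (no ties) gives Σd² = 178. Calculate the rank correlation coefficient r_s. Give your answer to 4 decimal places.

-0.4833

ρ = 1 − 6Σd² / [n(n²−1)] = 1 − 6×178 / (9×80)
  = 1 − 1068/720 = 1 − 1.48333 ≈ -0.4833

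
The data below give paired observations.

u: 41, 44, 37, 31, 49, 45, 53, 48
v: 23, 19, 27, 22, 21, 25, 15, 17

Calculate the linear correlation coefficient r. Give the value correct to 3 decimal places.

-0.638

n = 8, Σu = 348, Σv = 169, Σu² = 15486, Σv² = 3683, Σuv = 7225
nΣuv − ΣuΣv = 57800 − 58812 = -1012
nΣu² − (Σu)² = 123888 − 121104 = 2784; nΣv² − (Σv)² = 29464 − 28561 = 903
r = -1012 / √(2784 × 903) = -1012 / 1585.5447 ≈ -0.638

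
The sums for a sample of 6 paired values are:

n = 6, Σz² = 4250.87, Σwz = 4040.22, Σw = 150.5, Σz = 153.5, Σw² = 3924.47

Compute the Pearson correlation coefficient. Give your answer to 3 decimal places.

0.863

r = (nΣwz − ΣwΣz) / √[(nΣw² − (Σw)²)(nΣz² − (Σz)²)]
Numerator: 6×4040.22 − 150.5×153.5 = 1139.57
Denominator: √[(23546.82 − 22650.25)(25505.22 − 23562.25)] = √[896.57 × 1942.97] = 1319.8517
r = 1139.57 / 1319.8517 ≈ 0.863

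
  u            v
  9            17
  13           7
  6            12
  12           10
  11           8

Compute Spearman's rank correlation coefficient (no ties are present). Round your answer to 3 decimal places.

-0.800

Rank u: 2, 5, 1, 4, 3
Rank v: 5, 1, 4, 3, 2
d = rank(u) − rank(v): -3, 4, -3, 1, 1; Σd² = 36
ρ = 1 − 6Σd² / [n(n²−1)] = 1 − 6×36 / (5×24) = 1 − 216/120 ≈ -0.800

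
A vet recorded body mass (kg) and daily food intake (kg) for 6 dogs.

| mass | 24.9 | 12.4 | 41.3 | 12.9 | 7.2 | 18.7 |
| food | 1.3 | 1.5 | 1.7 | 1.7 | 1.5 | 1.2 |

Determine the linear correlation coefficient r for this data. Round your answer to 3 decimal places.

n = 6, Σx = 117.4, Σy = 8.9, Σx² = 3047.4, Σy² = 13.41, Σxy = 176.35
nΣxy − ΣxΣy = 1058.1 − 1044.86 = 13.24
nΣx² − (Σx)² = 18284.4 − 13782.76 = 4501.64; nΣy² − (Σy)² = 80.46 − 79.21 = 1.25
r = 13.24 / √(4501.64 × 1.25) = 13.24 / 75.0137 ≈ 0.177

0.177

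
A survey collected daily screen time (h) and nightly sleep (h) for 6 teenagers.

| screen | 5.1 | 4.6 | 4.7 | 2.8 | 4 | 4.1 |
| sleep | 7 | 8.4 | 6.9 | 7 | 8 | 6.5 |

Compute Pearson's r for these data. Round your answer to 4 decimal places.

0.1122

n = 6, Σx = 25.3, Σy = 43.8, Σx² = 109.91, Σy² = 322.42, Σxy = 185.02
nΣxy − ΣxΣy = 1110.12 − 1108.14 = 1.98
nΣx² − (Σx)² = 659.46 − 640.09 = 19.37; nΣy² − (Σy)² = 1934.52 − 1918.44 = 16.08
r = 1.98 / √(19.37 × 16.08) = 1.98 / 17.6485 ≈ 0.1122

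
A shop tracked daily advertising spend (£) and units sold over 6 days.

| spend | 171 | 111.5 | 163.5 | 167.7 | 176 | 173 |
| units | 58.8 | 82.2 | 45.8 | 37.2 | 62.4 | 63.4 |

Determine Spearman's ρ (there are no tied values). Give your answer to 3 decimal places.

Rank spend: 4, 1, 2, 3, 6, 5
Rank units: 3, 6, 2, 1, 4, 5
d = rank(spend) − rank(units): 1, -5, 0, 2, 2, 0; Σd² = 34
ρ = 1 − 6Σd² / [n(n²−1)] = 1 − 6×34 / (6×35) = 1 − 204/210 ≈ 0.029

0.029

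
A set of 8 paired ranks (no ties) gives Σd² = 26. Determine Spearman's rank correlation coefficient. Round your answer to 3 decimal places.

ρ = 1 − 6Σd² / [n(n²−1)] = 1 − 6×26 / (8×63)
  = 1 − 156/504 = 1 − 0.3095 ≈ 0.690

0.690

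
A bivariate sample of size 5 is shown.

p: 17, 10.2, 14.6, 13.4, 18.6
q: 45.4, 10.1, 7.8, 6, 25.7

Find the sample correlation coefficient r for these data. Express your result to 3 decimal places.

n = 5, Σp = 73.8, Σq = 95, Σp² = 1131.72, Σq² = 2920.5, Σpq = 1547.12
nΣpq − ΣpΣq = 7735.6 − 7011 = 724.6
nΣp² − (Σp)² = 5658.6 − 5446.44 = 212.16; nΣq² − (Σq)² = 14602.5 − 9025 = 5577.5
r = 724.6 / √(212.16 × 5577.5) = 724.6 / 1087.8062 ≈ 0.666

0.666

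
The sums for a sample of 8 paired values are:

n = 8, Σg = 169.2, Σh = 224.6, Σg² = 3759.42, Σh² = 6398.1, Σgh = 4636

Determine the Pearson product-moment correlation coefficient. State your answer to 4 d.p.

-0.8839

r = (nΣgh − ΣgΣh) / √[(nΣg² − (Σg)²)(nΣh² − (Σh)²)]
Numerator: 8×4636 − 169.2×224.6 = -914.32
Denominator: √[(30075.36 − 28628.64)(51184.8 − 50445.16)] = √[1446.72 × 739.64] = 1034.4332
r = -914.32 / 1034.4332 ≈ -0.8839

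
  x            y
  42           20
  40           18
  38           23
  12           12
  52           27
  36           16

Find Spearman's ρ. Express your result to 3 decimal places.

Rank x: 5, 4, 3, 1, 6, 2
Rank y: 4, 3, 5, 1, 6, 2
d = rank(x) − rank(y): 1, 1, -2, 0, 0, 0; Σd² = 6
ρ = 1 − 6Σd² / [n(n²−1)] = 1 − 6×6 / (6×35) = 1 − 36/210 ≈ 0.829

0.829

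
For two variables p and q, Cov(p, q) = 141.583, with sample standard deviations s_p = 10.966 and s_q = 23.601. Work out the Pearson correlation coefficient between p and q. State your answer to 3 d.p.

r = Cov(p,q) / (s_p · s_q) = 141.583 / (10.966 × 23.601)
  = 141.583 / 258.8086 ≈ 0.547

0.547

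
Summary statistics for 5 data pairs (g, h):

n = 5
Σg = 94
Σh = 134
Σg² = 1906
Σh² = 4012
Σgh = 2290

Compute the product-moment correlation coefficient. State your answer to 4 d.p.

-0.9484

r = (nΣgh − ΣgΣh) / √[(nΣg² − (Σg)²)(nΣh² − (Σh)²)]
Numerator: 5×2290 − 94×134 = -1146
Denominator: √[(9530 − 8836)(20060 − 17956)] = √[694 × 2104] = 1208.3774
r = -1146 / 1208.3774 ≈ -0.9484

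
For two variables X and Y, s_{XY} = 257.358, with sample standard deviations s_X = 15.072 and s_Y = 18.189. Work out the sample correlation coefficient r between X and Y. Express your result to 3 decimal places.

0.939

r = Cov(X,Y) / (s_X · s_Y) = 257.358 / (15.072 × 18.189)
  = 257.358 / 274.1446 ≈ 0.939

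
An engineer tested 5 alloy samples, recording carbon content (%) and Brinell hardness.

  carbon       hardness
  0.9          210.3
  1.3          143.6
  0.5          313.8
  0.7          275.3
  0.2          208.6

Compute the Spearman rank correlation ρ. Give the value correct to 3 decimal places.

Rank carbon: 4, 5, 2, 3, 1
Rank hardness: 3, 1, 5, 4, 2
d = rank(carbon) − rank(hardness): 1, 4, -3, -1, -1; Σd² = 28
ρ = 1 − 6Σd² / [n(n²−1)] = 1 − 6×28 / (5×24) = 1 − 168/120 ≈ -0.400

-0.400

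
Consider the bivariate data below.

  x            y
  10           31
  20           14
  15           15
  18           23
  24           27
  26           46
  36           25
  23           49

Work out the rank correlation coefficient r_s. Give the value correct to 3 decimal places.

0.286

Rank x: 1, 4, 2, 3, 6, 7, 8, 5
Rank y: 6, 1, 2, 3, 5, 7, 4, 8
d = rank(x) − rank(y): -5, 3, 0, 0, 1, 0, 4, -3; Σd² = 60
ρ = 1 − 6Σd² / [n(n²−1)] = 1 − 6×60 / (8×63) = 1 − 360/504 ≈ 0.286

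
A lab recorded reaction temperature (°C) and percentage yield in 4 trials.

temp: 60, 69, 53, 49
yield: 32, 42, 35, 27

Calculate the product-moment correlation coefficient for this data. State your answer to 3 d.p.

0.861

n = 4, Σx = 231, Σy = 136, Σx² = 13571, Σy² = 4742, Σxy = 7996
nΣxy − ΣxΣy = 31984 − 31416 = 568
nΣx² − (Σx)² = 54284 − 53361 = 923; nΣy² − (Σy)² = 18968 − 18496 = 472
r = 568 / √(923 × 472) = 568 / 660.0424 ≈ 0.861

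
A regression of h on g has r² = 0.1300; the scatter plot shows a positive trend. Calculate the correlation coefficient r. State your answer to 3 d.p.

0.361

|r| = √0.1300 = 0.361
The association is positive, so r = 0.361.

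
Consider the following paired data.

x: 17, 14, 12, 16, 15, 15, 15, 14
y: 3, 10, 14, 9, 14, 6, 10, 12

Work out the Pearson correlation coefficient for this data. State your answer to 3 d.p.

n = 8, Σx = 118, Σy = 78, Σx² = 1756, Σy² = 862, Σxy = 1121
nΣxy − ΣxΣy = 8968 − 9204 = -236
nΣx² − (Σx)² = 14048 − 13924 = 124; nΣy² − (Σy)² = 6896 − 6084 = 812
r = -236 / √(124 × 812) = -236 / 317.3137 ≈ -0.744

-0.744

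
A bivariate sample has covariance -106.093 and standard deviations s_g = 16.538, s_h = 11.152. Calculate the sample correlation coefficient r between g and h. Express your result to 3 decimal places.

-0.575

r = Cov(g,h) / (s_g · s_h) = -106.093 / (16.538 × 11.152)
  = -106.093 / 184.4318 ≈ -0.575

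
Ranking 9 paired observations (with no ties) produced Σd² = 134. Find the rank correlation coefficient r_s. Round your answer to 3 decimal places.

-0.117

ρ = 1 − 6Σd² / [n(n²−1)] = 1 − 6×134 / (9×80)
  = 1 − 804/720 = 1 − 1.1167 ≈ -0.117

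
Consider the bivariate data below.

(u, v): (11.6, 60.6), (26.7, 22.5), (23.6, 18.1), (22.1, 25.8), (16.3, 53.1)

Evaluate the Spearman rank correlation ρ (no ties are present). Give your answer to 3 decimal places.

Rank u: 1, 5, 4, 3, 2
Rank v: 5, 2, 1, 3, 4
d = rank(u) − rank(v): -4, 3, 3, 0, -2; Σd² = 38
ρ = 1 − 6Σd² / [n(n²−1)] = 1 − 6×38 / (5×24) = 1 − 228/120 ≈ -0.900

-0.900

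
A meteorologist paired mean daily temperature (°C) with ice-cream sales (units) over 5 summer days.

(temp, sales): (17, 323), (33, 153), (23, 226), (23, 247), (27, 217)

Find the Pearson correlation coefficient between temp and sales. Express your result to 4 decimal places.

-0.9727

n = 5, Σx = 123, Σy = 1166, Σx² = 3165, Σy² = 286912, Σxy = 27278
nΣxy − ΣxΣy = 136390 − 143418 = -7028
nΣx² − (Σx)² = 15825 − 15129 = 696; nΣy² − (Σy)² = 1434560 − 1359556 = 75004
r = -7028 / √(696 × 75004) = -7028 / 7225.1494 ≈ -0.9727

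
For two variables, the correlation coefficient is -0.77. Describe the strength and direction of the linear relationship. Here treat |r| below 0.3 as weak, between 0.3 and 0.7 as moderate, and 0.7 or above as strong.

strong negative

r = -0.77 < 0 so the relationship is negative.
|r| = 0.77, which falls in the strong range.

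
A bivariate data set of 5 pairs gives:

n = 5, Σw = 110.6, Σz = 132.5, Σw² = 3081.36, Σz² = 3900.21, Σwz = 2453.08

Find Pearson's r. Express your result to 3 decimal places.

r = (nΣwz − ΣwΣz) / √[(nΣw² − (Σw)²)(nΣz² − (Σz)²)]
Numerator: 5×2453.08 − 110.6×132.5 = -2389.1
Denominator: √[(15406.8 − 12232.36)(19501.05 − 17556.25)] = √[3174.44 × 1944.8] = 2484.6833
r = -2389.1 / 2484.6833 ≈ -0.962

-0.962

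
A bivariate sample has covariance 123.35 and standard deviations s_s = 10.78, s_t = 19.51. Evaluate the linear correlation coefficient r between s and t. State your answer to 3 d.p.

r = Cov(s,t) / (s_s · s_t) = 123.35 / (10.78 × 19.51)
  = 123.35 / 210.3178 ≈ 0.586

0.586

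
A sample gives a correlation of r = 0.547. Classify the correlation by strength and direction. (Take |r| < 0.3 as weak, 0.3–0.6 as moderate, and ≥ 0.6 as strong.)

moderate positive

r = 0.547 > 0 so the relationship is positive.
|r| = 0.547, which falls in the moderate range.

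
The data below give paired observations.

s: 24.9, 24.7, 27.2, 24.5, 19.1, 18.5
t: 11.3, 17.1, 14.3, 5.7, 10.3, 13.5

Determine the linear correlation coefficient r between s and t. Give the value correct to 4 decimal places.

0.1076

n = 6, Σs = 138.9, Σt = 72.2, Σs² = 3277.25, Σt² = 945.42, Σst = 1678.83
nΣst − ΣsΣt = 10072.98 − 10028.58 = 44.4
nΣs² − (Σs)² = 19663.5 − 19293.21 = 370.29; nΣt² − (Σt)² = 5672.52 − 5212.84 = 459.68
r = 44.4 / √(370.29 × 459.68) = 44.4 / 412.5711 ≈ 0.1076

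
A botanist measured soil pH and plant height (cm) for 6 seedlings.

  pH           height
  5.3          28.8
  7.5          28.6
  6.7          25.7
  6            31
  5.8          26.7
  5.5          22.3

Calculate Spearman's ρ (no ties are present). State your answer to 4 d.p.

Rank pH: 1, 6, 5, 4, 3, 2
Rank height: 5, 4, 2, 6, 3, 1
d = rank(pH) − rank(height): -4, 2, 3, -2, 0, 1; Σd² = 34
ρ = 1 − 6Σd² / [n(n²−1)] = 1 − 6×34 / (6×35) = 1 − 204/210 ≈ 0.0286

0.0286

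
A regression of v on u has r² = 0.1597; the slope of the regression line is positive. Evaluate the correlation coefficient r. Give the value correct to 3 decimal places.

|r| = √0.1597 = 0.400
The association is positive, so r = 0.400.

0.400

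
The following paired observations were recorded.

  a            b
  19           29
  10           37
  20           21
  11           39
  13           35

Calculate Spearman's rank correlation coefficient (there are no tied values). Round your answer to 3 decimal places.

-0.900

Rank a: 4, 1, 5, 2, 3
Rank b: 2, 4, 1, 5, 3
d = rank(a) − rank(b): 2, -3, 4, -3, 0; Σd² = 38
ρ = 1 − 6Σd² / [n(n²−1)] = 1 − 6×38 / (5×24) = 1 − 228/120 ≈ -0.900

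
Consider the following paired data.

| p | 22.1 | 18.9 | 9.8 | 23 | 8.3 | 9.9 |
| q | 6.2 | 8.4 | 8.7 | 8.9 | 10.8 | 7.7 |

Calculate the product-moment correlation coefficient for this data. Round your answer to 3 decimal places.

-0.507

n = 6, Σp = 92, Σq = 50.7, Σp² = 1637.56, Σq² = 439.83, Σpq = 751.61
nΣpq − ΣpΣq = 4509.66 − 4664.4 = -154.74
nΣp² − (Σp)² = 9825.36 − 8464 = 1361.36; nΣq² − (Σq)² = 2638.98 − 2570.49 = 68.49
r = -154.74 / √(1361.36 × 68.49) = -154.74 / 305.3515 ≈ -0.507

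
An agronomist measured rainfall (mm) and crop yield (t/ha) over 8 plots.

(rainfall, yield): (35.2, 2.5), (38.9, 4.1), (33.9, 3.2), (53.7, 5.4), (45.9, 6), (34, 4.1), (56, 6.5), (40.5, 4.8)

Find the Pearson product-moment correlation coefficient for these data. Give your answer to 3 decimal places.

0.863

n = 8, Σx = 338.1, Σy = 36.6, Σx² = 14824.21, Σy² = 180.56, Σxy = 1619.15
nΣxy − ΣxΣy = 12953.2 − 12374.46 = 578.74
nΣx² − (Σx)² = 118593.68 − 114311.61 = 4282.07; nΣy² − (Σy)² = 1444.48 − 1339.56 = 104.92
r = 578.74 / √(4282.07 × 104.92) = 578.74 / 670.2796 ≈ 0.863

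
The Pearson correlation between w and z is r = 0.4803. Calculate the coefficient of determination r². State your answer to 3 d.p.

0.231

r² = (0.4803)² = 0.231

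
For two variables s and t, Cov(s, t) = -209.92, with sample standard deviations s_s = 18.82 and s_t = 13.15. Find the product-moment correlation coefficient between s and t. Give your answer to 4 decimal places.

r = Cov(s,t) / (s_s · s_t) = -209.92 / (18.82 × 13.15)
  = -209.92 / 247.4830 ≈ -0.8482

-0.8482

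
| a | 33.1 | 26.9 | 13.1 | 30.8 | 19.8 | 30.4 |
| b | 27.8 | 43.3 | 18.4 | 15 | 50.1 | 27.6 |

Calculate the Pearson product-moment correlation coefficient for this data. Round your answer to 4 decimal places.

n = 6, Σa = 154.1, Σb = 182.2, Σa² = 4255.67, Σb² = 6483.06, Σab = 4619.01
nΣab − ΣaΣb = 27714.06 − 28077.02 = -362.96
nΣa² − (Σa)² = 25534.02 − 23746.81 = 1787.21; nΣb² − (Σb)² = 38898.36 − 33196.84 = 5701.52
r = -362.96 / √(1787.21 × 5701.52) = -362.96 / 3192.1487 ≈ -0.1137

-0.1137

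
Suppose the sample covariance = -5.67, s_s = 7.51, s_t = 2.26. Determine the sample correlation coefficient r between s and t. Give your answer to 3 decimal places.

r = Cov(s,t) / (s_s · s_t) = -5.67 / (7.51 × 2.26)
  = -5.67 / 16.9726 ≈ -0.334

-0.334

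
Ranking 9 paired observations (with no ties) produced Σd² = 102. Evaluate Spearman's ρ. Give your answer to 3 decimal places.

0.150

ρ = 1 − 6Σd² / [n(n²−1)] = 1 − 6×102 / (9×80)
  = 1 − 612/720 = 1 − 0.8500 ≈ 0.150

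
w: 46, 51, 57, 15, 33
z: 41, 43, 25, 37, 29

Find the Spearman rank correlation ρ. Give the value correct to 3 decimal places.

-0.100

Rank w: 3, 4, 5, 1, 2
Rank z: 4, 5, 1, 3, 2
d = rank(w) − rank(z): -1, -1, 4, -2, 0; Σd² = 22
ρ = 1 − 6Σd² / [n(n²−1)] = 1 − 6×22 / (5×24) = 1 − 132/120 ≈ -0.100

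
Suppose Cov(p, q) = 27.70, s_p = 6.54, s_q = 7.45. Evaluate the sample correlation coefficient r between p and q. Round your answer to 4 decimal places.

r = Cov(p,q) / (s_p · s_q) = 27.70 / (6.54 × 7.45)
  = 27.70 / 48.7230 ≈ 0.5685

0.5685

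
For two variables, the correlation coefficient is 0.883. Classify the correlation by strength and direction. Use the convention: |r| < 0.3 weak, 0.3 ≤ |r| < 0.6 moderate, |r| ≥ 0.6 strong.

strong positive

r = 0.883 > 0 so the relationship is positive.
|r| = 0.883, which falls in the strong range.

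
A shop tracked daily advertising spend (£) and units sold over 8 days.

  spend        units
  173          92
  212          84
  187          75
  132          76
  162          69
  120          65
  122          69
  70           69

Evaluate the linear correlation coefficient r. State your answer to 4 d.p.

0.6286

n = 8, Σx = 1178, Σy = 599, Σx² = 187694, Σy² = 45429, Σxy = 90007
nΣxy − ΣxΣy = 720056 − 705622 = 14434
nΣx² − (Σx)² = 1501552 − 1387684 = 113868; nΣy² − (Σy)² = 363432 − 358801 = 4631
r = 14434 / √(113868 × 4631) = 14434 / 22963.5082 ≈ 0.6286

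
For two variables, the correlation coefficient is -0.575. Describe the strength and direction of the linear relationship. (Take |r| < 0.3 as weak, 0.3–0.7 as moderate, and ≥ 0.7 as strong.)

r = -0.575 < 0 so the relationship is negative.
|r| = 0.575, which falls in the moderate range.

moderate negative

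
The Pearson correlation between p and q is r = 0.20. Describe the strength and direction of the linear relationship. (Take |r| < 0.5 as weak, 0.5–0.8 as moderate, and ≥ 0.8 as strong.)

r = 0.20 > 0 so the relationship is positive.
|r| = 0.20, which falls in the weak range.

weak positive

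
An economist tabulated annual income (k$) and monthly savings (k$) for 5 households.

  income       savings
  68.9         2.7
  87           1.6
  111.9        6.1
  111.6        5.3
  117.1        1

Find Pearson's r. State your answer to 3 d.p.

0.312

n = 5, Σx = 496.5, Σy = 16.7, Σx² = 51004.79, Σy² = 76.15, Σxy = 1716.4
nΣxy − ΣxΣy = 8582 − 8291.55 = 290.45
nΣx² − (Σx)² = 255023.95 − 246512.25 = 8511.7; nΣy² − (Σy)² = 380.75 − 278.89 = 101.86
r = 290.45 / √(8511.7 × 101.86) = 290.45 / 931.1293 ≈ 0.312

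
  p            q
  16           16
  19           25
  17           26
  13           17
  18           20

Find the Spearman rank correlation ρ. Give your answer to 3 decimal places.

Rank p: 2, 5, 3, 1, 4
Rank q: 1, 4, 5, 2, 3
d = rank(p) − rank(q): 1, 1, -2, -1, 1; Σd² = 8
ρ = 1 − 6Σd² / [n(n²−1)] = 1 − 6×8 / (5×24) = 1 − 48/120 ≈ 0.600

0.600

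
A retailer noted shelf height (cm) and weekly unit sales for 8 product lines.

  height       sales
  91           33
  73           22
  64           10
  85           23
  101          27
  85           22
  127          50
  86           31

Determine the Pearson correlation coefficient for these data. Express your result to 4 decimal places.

n = 8, Σx = 712, Σy = 218, Σx² = 65882, Σy² = 6876, Σxy = 20817
nΣxy − ΣxΣy = 166536 − 155216 = 11320
nΣx² − (Σx)² = 527056 − 506944 = 20112; nΣy² − (Σy)² = 55008 − 47524 = 7484
r = 11320 / √(20112 × 7484) = 11320 / 12268.5862 ≈ 0.9227

0.9227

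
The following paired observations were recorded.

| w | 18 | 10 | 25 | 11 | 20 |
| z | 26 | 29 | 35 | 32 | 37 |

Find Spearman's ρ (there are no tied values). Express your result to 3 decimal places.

Rank w: 3, 1, 5, 2, 4
Rank z: 1, 2, 4, 3, 5
d = rank(w) − rank(z): 2, -1, 1, -1, -1; Σd² = 8
ρ = 1 − 6Σd² / [n(n²−1)] = 1 − 6×8 / (5×24) = 1 − 48/120 ≈ 0.600

0.600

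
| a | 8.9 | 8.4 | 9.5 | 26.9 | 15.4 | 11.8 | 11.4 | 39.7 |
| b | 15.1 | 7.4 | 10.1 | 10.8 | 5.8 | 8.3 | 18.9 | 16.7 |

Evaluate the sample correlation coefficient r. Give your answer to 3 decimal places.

0.305

n = 8, Σa = 132, Σb = 93.1, Σa² = 3046.08, Σb² = 1240.05, Σab = 1648.73
nΣab − ΣaΣb = 13189.84 − 12289.2 = 900.64
nΣa² − (Σa)² = 24368.64 − 17424 = 6944.64; nΣb² − (Σb)² = 9920.4 − 8667.61 = 1252.79
r = 900.64 / √(6944.64 × 1252.79) = 900.64 / 2949.6060 ≈ 0.305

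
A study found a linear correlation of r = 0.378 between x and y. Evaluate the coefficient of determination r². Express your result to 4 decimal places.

r² = (0.378)² = 0.1429

0.1429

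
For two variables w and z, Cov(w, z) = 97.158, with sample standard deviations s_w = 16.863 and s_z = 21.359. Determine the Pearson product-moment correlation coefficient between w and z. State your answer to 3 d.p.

r = Cov(w,z) / (s_w · s_z) = 97.158 / (16.863 × 21.359)
  = 97.158 / 360.1768 ≈ 0.270

0.270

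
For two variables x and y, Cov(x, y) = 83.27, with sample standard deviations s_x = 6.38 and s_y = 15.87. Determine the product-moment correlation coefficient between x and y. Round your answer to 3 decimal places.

0.822

r = Cov(x,y) / (s_x · s_y) = 83.27 / (6.38 × 15.87)
  = 83.27 / 101.2506 ≈ 0.822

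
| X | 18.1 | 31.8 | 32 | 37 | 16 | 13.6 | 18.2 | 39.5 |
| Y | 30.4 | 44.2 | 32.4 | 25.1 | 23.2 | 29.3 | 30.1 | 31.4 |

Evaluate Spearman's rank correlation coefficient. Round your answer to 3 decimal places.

Rank X: 3, 5, 6, 7, 2, 1, 4, 8
Rank Y: 5, 8, 7, 2, 1, 3, 4, 6
d = rank(X) − rank(Y): -2, -3, -1, 5, 1, -2, 0, 2; Σd² = 48
ρ = 1 − 6Σd² / [n(n²−1)] = 1 − 6×48 / (8×63) = 1 − 288/504 ≈ 0.429

0.429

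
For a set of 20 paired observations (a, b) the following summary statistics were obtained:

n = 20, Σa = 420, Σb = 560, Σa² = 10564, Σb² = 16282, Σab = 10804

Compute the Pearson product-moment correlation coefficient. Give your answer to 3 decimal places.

r = (nΣab − ΣaΣb) / √[(nΣa² − (Σa)²)(nΣb² − (Σb)²)]
Numerator: 20×10804 − 420×560 = -19120
Denominator: √[(211280 − 176400)(325640 − 313600)] = √[34880 × 12040] = 20492.8085
r = -19120 / 20492.8085 ≈ -0.933

-0.933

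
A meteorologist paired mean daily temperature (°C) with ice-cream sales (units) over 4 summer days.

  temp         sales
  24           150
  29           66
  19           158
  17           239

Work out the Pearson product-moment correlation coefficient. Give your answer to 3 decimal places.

n = 4, Σx = 89, Σy = 613, Σx² = 2067, Σy² = 108941, Σxy = 12579
nΣxy − ΣxΣy = 50316 − 54557 = -4241
nΣx² − (Σx)² = 8268 − 7921 = 347; nΣy² − (Σy)² = 435764 − 375769 = 59995
r = -4241 / √(347 × 59995) = -4241 / 4562.7037 ≈ -0.929

-0.929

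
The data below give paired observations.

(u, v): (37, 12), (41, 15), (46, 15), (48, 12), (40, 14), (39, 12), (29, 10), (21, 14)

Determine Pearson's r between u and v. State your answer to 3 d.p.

n = 8, Σu = 301, Σv = 104, Σu² = 11873, Σv² = 1374, Σuv = 3937
nΣuv − ΣuΣv = 31496 − 31304 = 192
nΣu² − (Σu)² = 94984 − 90601 = 4383; nΣv² − (Σv)² = 10992 − 10816 = 176
r = 192 / √(4383 × 176) = 192 / 878.2984 ≈ 0.219

0.219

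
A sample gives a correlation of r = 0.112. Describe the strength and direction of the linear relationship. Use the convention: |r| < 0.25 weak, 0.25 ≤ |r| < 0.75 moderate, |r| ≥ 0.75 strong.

weak positive

r = 0.112 > 0 so the relationship is positive.
|r| = 0.112, which falls in the weak range.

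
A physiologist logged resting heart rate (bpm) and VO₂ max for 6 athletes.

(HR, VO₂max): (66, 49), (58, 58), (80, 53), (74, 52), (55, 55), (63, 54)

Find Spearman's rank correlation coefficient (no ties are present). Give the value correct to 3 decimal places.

-0.714

Rank HR: 4, 2, 6, 5, 1, 3
Rank VO₂max: 1, 6, 3, 2, 5, 4
d = rank(HR) − rank(VO₂max): 3, -4, 3, 3, -4, -1; Σd² = 60
ρ = 1 − 6Σd² / [n(n²−1)] = 1 − 6×60 / (6×35) = 1 − 360/210 ≈ -0.714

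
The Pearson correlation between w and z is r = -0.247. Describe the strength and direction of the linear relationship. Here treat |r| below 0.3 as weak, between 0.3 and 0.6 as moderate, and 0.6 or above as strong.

r = -0.247 < 0 so the relationship is negative.
|r| = 0.247, which falls in the weak range.

weak negative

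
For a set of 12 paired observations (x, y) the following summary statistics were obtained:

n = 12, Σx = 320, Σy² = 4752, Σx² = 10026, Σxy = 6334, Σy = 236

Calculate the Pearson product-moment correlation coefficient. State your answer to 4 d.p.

r = (nΣxy − ΣxΣy) / √[(nΣx² − (Σx)²)(nΣy² − (Σy)²)]
Numerator: 12×6334 − 320×236 = 488
Denominator: √[(120312 − 102400)(57024 − 55696)] = √[17912 × 1328] = 4877.2058
r = 488 / 4877.2058 ≈ 0.1001

0.1001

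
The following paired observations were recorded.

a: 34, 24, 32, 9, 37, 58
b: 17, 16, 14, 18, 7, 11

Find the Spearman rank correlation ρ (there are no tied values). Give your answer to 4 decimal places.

-0.7714

Rank a: 4, 2, 3, 1, 5, 6
Rank b: 5, 4, 3, 6, 1, 2
d = rank(a) − rank(b): -1, -2, 0, -5, 4, 4; Σd² = 62
ρ = 1 − 6Σd² / [n(n²−1)] = 1 − 6×62 / (6×35) = 1 − 372/210 ≈ -0.7714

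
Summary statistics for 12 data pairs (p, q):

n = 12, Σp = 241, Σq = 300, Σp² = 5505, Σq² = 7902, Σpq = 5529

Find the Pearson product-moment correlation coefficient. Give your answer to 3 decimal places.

-0.959

r = (nΣpq − ΣpΣq) / √[(nΣp² − (Σp)²)(nΣq² − (Σq)²)]
Numerator: 12×5529 − 241×300 = -5952
Denominator: √[(66060 − 58081)(94824 − 90000)] = √[7979 × 4824] = 6204.0870
r = -5952 / 6204.0870 ≈ -0.959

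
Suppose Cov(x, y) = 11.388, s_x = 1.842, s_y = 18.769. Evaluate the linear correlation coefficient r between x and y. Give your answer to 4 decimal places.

r = Cov(x,y) / (s_x · s_y) = 11.388 / (1.842 × 18.769)
  = 11.388 / 34.5725 ≈ 0.3294

0.3294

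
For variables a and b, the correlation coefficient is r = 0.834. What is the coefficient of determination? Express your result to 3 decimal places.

0.696

r² = (0.834)² = 0.696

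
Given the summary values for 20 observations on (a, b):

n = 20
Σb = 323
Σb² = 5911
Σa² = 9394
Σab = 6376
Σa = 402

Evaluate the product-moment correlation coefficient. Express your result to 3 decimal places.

r = (nΣab − ΣaΣb) / √[(nΣa² − (Σa)²)(nΣb² − (Σb)²)]
Numerator: 20×6376 − 402×323 = -2326
Denominator: √[(187880 − 161604)(118220 − 104329)] = √[26276 × 13891] = 19104.9710
r = -2326 / 19104.9710 ≈ -0.122

-0.122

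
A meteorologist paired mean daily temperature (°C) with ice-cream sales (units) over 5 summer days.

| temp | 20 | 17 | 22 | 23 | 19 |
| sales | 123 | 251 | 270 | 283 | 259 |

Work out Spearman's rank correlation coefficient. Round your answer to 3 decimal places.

0.700

Rank temp: 3, 1, 4, 5, 2
Rank sales: 1, 2, 4, 5, 3
d = rank(temp) − rank(sales): 2, -1, 0, 0, -1; Σd² = 6
ρ = 1 − 6Σd² / [n(n²−1)] = 1 − 6×6 / (5×24) = 1 − 36/120 ≈ 0.700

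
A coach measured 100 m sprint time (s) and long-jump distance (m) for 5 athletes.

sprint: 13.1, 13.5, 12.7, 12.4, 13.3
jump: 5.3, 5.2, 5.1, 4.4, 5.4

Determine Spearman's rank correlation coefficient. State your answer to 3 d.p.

Rank sprint: 3, 5, 2, 1, 4
Rank jump: 4, 3, 2, 1, 5
d = rank(sprint) − rank(jump): -1, 2, 0, 0, -1; Σd² = 6
ρ = 1 − 6Σd² / [n(n²−1)] = 1 − 6×6 / (5×24) = 1 − 36/120 ≈ 0.700

0.700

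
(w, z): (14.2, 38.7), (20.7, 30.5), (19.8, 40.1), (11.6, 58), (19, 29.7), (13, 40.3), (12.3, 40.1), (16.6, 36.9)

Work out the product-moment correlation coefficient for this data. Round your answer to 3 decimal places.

n = 8, Σw = 127.2, Σz = 314.3, Σw² = 2113.58, Σz² = 12875.75, Σwz = 4841.64
nΣwz − ΣwΣz = 38733.12 − 39978.96 = -1245.84
nΣw² − (Σw)² = 16908.64 − 16179.84 = 728.8; nΣz² − (Σz)² = 103006 − 98784.49 = 4221.51
r = -1245.84 / √(728.8 × 4221.51) = -1245.84 / 1754.0343 ≈ -0.710

-0.710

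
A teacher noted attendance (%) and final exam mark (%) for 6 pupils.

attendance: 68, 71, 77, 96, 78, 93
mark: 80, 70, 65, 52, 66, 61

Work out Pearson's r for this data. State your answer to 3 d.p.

n = 6, Σx = 483, Σy = 394, Σx² = 39543, Σy² = 26306, Σxy = 31228
nΣxy − ΣxΣy = 187368 − 190302 = -2934
nΣx² − (Σx)² = 237258 − 233289 = 3969; nΣy² − (Σy)² = 157836 − 155236 = 2600
r = -2934 / √(3969 × 2600) = -2934 / 3212.3823 ≈ -0.913

-0.913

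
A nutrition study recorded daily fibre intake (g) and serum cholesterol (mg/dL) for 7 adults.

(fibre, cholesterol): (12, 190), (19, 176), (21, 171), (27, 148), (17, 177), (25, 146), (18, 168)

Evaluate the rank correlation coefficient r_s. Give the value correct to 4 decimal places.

-0.8571

Rank fibre: 1, 4, 5, 7, 2, 6, 3
Rank cholesterol: 7, 5, 4, 2, 6, 1, 3
d = rank(fibre) − rank(cholesterol): -6, -1, 1, 5, -4, 5, 0; Σd² = 104
ρ = 1 − 6Σd² / [n(n²−1)] = 1 − 6×104 / (7×48) = 1 − 624/336 ≈ -0.8571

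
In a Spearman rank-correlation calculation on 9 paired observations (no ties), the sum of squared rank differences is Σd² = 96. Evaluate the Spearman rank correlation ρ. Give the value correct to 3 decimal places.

0.200

ρ = 1 − 6Σd² / [n(n²−1)] = 1 − 6×96 / (9×80)
  = 1 − 576/720 = 1 − 0.8000 ≈ 0.200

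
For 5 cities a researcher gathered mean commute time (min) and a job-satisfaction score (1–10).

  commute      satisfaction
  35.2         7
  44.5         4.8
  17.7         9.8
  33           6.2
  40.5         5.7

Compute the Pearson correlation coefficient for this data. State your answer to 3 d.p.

n = 5, Σx = 170.9, Σy = 33.5, Σx² = 6261.83, Σy² = 239.01, Σxy = 1068.91
nΣxy − ΣxΣy = 5344.55 − 5725.15 = -380.6
nΣx² − (Σx)² = 31309.15 − 29206.81 = 2102.34; nΣy² − (Σy)² = 1195.05 − 1122.25 = 72.8
r = -380.6 / √(2102.34 × 72.8) = -380.6 / 391.2165 ≈ -0.973

-0.973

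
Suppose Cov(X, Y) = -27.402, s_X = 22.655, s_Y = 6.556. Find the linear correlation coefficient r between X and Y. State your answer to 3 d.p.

-0.184

r = Cov(X,Y) / (s_X · s_Y) = -27.402 / (22.655 × 6.556)
  = -27.402 / 148.5262 ≈ -0.184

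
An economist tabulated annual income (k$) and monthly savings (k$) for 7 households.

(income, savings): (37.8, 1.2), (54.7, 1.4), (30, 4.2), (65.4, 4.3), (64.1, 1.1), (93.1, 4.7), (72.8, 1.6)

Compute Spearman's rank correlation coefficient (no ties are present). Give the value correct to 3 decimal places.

0.464

Rank income: 2, 3, 1, 5, 4, 7, 6
Rank savings: 2, 3, 5, 6, 1, 7, 4
d = rank(income) − rank(savings): 0, 0, -4, -1, 3, 0, 2; Σd² = 30
ρ = 1 − 6Σd² / [n(n²−1)] = 1 − 6×30 / (7×48) = 1 − 180/336 ≈ 0.464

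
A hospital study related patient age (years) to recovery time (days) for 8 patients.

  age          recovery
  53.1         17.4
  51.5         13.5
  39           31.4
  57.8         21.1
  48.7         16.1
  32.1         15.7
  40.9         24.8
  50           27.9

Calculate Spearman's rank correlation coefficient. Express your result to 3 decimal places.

-0.119

Rank age: 7, 6, 2, 8, 4, 1, 3, 5
Rank recovery: 4, 1, 8, 5, 3, 2, 6, 7
d = rank(age) − rank(recovery): 3, 5, -6, 3, 1, -1, -3, -2; Σd² = 94
ρ = 1 − 6Σd² / [n(n²−1)] = 1 − 6×94 / (8×63) = 1 − 564/504 ≈ -0.119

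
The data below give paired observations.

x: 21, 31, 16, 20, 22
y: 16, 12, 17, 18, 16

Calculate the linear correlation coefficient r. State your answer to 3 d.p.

-0.913

n = 5, Σx = 110, Σy = 79, Σx² = 2542, Σy² = 1269, Σxy = 1692
nΣxy − ΣxΣy = 8460 − 8690 = -230
nΣx² − (Σx)² = 12710 − 12100 = 610; nΣy² − (Σy)² = 6345 − 6241 = 104
r = -230 / √(610 × 104) = -230 / 251.8730 ≈ -0.913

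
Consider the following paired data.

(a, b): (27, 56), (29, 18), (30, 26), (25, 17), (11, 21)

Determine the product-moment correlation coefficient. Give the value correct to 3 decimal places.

n = 5, Σa = 122, Σb = 138, Σa² = 3216, Σb² = 4866, Σab = 3470
nΣab − ΣaΣb = 17350 − 16836 = 514
nΣa² − (Σa)² = 16080 − 14884 = 1196; nΣb² − (Σb)² = 24330 − 19044 = 5286
r = 514 / √(1196 × 5286) = 514 / 2514.3699 ≈ 0.204

0.204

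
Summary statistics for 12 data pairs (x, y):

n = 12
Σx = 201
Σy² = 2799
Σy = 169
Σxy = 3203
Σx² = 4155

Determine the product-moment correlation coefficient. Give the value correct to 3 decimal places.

0.648

r = (nΣxy − ΣxΣy) / √[(nΣx² − (Σx)²)(nΣy² − (Σy)²)]
Numerator: 12×3203 − 201×169 = 4467
Denominator: √[(49860 − 40401)(33588 − 28561)] = √[9459 × 5027] = 6895.6793
r = 4467 / 6895.6793 ≈ 0.648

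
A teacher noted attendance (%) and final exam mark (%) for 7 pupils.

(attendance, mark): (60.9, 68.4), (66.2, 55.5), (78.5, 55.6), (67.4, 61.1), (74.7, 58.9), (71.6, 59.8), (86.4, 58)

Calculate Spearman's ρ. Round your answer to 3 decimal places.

-0.429

Rank attendance: 1, 2, 6, 3, 5, 4, 7
Rank mark: 7, 1, 2, 6, 4, 5, 3
d = rank(attendance) − rank(mark): -6, 1, 4, -3, 1, -1, 4; Σd² = 80
ρ = 1 − 6Σd² / [n(n²−1)] = 1 − 6×80 / (7×48) = 1 − 480/336 ≈ -0.429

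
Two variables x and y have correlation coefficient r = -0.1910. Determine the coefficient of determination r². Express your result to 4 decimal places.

r² = (-0.1910)² = 0.0365

0.0365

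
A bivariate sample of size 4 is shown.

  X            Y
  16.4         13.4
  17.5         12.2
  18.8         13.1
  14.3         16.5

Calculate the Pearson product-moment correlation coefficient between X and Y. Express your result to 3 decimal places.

n = 4, ΣX = 67, ΣY = 55.2, ΣX² = 1133.14, ΣY² = 772.26, ΣXY = 915.49
nΣXY − ΣXΣY = 3661.96 − 3698.4 = -36.44
nΣX² − (ΣX)² = 4532.56 − 4489 = 43.56; nΣY² − (ΣY)² = 3089.04 − 3047.04 = 42
r = -36.44 / √(43.56 × 42) = -36.44 / 42.7729 ≈ -0.852

-0.852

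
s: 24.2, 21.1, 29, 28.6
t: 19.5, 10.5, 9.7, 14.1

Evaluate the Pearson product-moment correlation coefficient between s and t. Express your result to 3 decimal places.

n = 4, Σs = 102.9, Σt = 53.8, Σs² = 2689.81, Σt² = 783.4, Σst = 1378.01
nΣst − ΣsΣt = 5512.04 − 5536.02 = -23.98
nΣs² − (Σs)² = 10759.24 − 10588.41 = 170.83; nΣt² − (Σt)² = 3133.6 − 2894.44 = 239.16
r = -23.98 / √(170.83 × 239.16) = -23.98 / 202.1279 ≈ -0.119

-0.119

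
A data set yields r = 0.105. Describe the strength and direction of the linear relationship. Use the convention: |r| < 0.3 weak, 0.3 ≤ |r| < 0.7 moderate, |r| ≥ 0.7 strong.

weak positive

r = 0.105 > 0 so the relationship is positive.
|r| = 0.105, which falls in the weak range.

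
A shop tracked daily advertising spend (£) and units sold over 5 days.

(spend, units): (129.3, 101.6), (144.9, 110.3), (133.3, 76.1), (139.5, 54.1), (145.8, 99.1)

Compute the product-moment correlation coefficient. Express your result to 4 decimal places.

n = 5, Σx = 692.8, Σy = 441.2, Σx² = 96201.28, Σy² = 41027.48, Σxy = 61259.21
nΣxy − ΣxΣy = 306296.05 − 305663.36 = 632.69
nΣx² − (Σx)² = 481006.4 − 479971.84 = 1034.56; nΣy² − (Σy)² = 205137.4 − 194657.44 = 10479.96
r = 632.69 / √(1034.56 × 10479.96) = 632.69 / 3292.7416 ≈ 0.1921

0.1921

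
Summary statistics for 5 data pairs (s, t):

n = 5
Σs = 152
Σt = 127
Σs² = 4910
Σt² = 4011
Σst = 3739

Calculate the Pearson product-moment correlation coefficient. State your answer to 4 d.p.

r = (nΣst − ΣsΣt) / √[(nΣs² − (Σs)²)(nΣt² − (Σt)²)]
Numerator: 5×3739 − 152×127 = -609
Denominator: √[(24550 − 23104)(20055 − 16129)] = √[1446 × 3926] = 2382.6447
r = -609 / 2382.6447 ≈ -0.2556

-0.2556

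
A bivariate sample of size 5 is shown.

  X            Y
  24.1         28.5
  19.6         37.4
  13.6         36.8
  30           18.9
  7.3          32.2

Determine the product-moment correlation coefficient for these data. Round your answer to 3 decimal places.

-0.701

n = 5, ΣX = 94.6, ΣY = 153.8, ΣX² = 2103.22, ΣY² = 4959.3, ΣXY = 2722.43
nΣXY − ΣXΣY = 13612.15 − 14549.48 = -937.33
nΣX² − (ΣX)² = 10516.1 − 8949.16 = 1566.94; nΣY² − (ΣY)² = 24796.5 − 23654.44 = 1142.06
r = -937.33 / √(1566.94 × 1142.06) = -937.33 / 1337.7367 ≈ -0.701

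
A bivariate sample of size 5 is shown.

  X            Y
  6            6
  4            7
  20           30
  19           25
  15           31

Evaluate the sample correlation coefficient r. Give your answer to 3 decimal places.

0.921

n = 5, ΣX = 64, ΣY = 99, ΣX² = 1038, ΣY² = 2571, ΣXY = 1604
nΣXY − ΣXΣY = 8020 − 6336 = 1684
nΣX² − (ΣX)² = 5190 − 4096 = 1094; nΣY² − (ΣY)² = 12855 − 9801 = 3054
r = 1684 / √(1094 × 3054) = 1684 / 1827.8610 ≈ 0.921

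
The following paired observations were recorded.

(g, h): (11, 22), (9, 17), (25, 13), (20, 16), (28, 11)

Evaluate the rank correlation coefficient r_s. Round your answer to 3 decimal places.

-0.900

Rank g: 2, 1, 4, 3, 5
Rank h: 5, 4, 2, 3, 1
d = rank(g) − rank(h): -3, -3, 2, 0, 4; Σd² = 38
ρ = 1 − 6Σd² / [n(n²−1)] = 1 − 6×38 / (5×24) = 1 − 228/120 ≈ -0.900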